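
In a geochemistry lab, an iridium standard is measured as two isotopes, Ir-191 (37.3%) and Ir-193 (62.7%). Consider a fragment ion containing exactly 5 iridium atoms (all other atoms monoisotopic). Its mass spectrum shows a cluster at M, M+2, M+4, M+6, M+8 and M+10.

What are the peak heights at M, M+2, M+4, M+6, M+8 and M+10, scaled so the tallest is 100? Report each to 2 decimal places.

2.11 : 17.70 : 59.49 : 100.00 : 84.05 : 28.26

Expanding (0.373 + 0.627)^5:
P(M) = 0.373^5 = 0.007220
P(M+2) = 5 × 0.373^4 × 0.627^1 = 0.060684
P(M+4) = 10 × 0.373^3 × 0.627^2 = 0.204015
P(M+6) = 10 × 0.373^2 × 0.627^3 = 0.342942
P(M+8) = 5 × 0.373^1 × 0.627^4 = 0.288237
P(M+10) = 0.627^5 = 0.096903
The M+6 peak is largest (0.342942); scaling to 100 gives 2.11 : 17.70 : 59.49 : 100.00 : 84.05 : 28.26.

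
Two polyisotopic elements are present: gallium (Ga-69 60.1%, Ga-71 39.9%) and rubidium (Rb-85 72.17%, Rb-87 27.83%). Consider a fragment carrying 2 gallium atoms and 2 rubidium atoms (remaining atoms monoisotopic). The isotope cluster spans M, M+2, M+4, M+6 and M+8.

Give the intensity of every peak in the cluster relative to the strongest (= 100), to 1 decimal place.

47.6 : 100.0 : 76.9 : 25.6 : 3.1

Gallium pattern (n=2): 0.361201 : 0.479598 : 0.159201
Rubidium pattern (n=2): 0.52085089 : 0.40169822 : 0.07745089
Convolve the two distributions (both contribute in 2-u steps):
  M: 0.361201×0.52085089 = 0.188132
  M+2: 0.361201×0.40169822 + 0.479598×0.52085089 = 0.394893
  M+4: 0.361201×0.07745089 + 0.479598×0.40169822 + 0.159201×0.52085089 = 0.303549
  M+6: 0.479598×0.07745089 + 0.159201×0.40169822 = 0.101096
  M+8: 0.159201×0.07745089 = 0.012330
Scale to base peak (0.394893) = 100: 47.6 : 100.0 : 76.9 : 25.6 : 3.1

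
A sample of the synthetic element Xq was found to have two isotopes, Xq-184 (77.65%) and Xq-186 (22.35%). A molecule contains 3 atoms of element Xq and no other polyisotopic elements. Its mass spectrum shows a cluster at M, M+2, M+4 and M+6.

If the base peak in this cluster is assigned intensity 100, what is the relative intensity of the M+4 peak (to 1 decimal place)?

(0.7765 + 0.2235)^3 gives M 0.4682, M+2 0.4043, M+4 0.1164, M+6 0.0112; the largest is M.
P(M) = C(3,0) × 0.7765^3 × 0.2235^0 = 1 × 0.46819242 × 1.0000 = 0.468192 (base)
P(M+4) = C(3,2) × 0.7765^1 × 0.2235^2 = 3 × 0.7765 × 0.04995225 = 0.116364
Relative intensity = 0.116364 / 0.468192 × 100 = 24.9

24.9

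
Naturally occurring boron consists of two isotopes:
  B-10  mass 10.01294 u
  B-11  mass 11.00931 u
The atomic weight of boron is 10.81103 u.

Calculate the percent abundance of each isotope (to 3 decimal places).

B-10: 19.900%, B-11: 80.100%

Writing the weighted mean with unknown fraction x of B-10:
10.01294·x + 11.00931·(1 − x) = 10.81103
(10.01294 − 11.00931)·x = 10.81103 − 11.00931
x = -0.19828 / -0.99637 = 0.19900 → 19.900% B-10, 80.100% B-11.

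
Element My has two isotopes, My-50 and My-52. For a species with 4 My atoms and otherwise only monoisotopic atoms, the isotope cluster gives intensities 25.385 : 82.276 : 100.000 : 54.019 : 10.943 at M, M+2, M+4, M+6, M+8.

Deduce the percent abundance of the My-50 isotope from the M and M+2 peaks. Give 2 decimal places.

If p is the fraction of My that is My-50, then I(M+2)/I(M) = [C(4,1)·p^3·(1−p)] / p^4 = 4·(1−p)/p = 82.276/25.385 = 3.2411
(1−p)/p = 3.2411/4 = 0.8103  ⇒  p = 1/(1 + 0.8103) = 0.5524
My-50: 55.24%, My-52: 44.76%.

55.24%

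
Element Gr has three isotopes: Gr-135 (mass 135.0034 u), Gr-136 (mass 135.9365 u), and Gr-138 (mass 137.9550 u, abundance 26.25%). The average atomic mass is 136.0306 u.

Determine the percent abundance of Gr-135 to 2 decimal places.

The remaining 73.75% is split between Gr-135 (fraction x) and Gr-136 (fraction 0.7375 − x).
Substituting: 135.0034x + 135.9365(0.7375 − x) = 99.8174125
(135.0034 − 135.9365)x = -0.43575625  ⇒  x = 0.46700, y = 0.27050
Gr-135: 46.70%, Gr-136: 27.05%.

46.70%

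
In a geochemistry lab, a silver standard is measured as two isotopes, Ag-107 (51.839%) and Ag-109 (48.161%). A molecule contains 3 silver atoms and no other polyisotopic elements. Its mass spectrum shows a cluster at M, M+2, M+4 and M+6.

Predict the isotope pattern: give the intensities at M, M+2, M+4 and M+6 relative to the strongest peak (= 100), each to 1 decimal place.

The 3 Ag atoms are independent, so intensities follow the terms of (0.51839 + 0.48161)^3.
P(M) = 0.51839^3 = 0.139306
P(M+2) = 3 × 0.51839^2 × 0.48161^1 = 0.388267
P(M+4) = 3 × 0.51839^1 × 0.48161^2 = 0.360719
P(M+6) = 0.48161^3 = 0.111709
The M+2 peak is largest (0.388267); scaling to 100 gives 35.9 : 100.0 : 92.9 : 28.8.

35.9 : 100.0 : 92.9 : 28.8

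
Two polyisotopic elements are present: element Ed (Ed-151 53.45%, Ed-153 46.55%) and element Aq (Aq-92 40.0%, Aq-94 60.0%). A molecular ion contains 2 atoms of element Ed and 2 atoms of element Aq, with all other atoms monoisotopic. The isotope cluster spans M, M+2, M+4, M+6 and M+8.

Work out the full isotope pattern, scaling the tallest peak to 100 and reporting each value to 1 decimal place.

Element Ed pattern (n=2): 0.28569025 : 0.4976195 : 0.21669025
Element Aq pattern (n=2): 0.1600 : 0.4800 : 0.3600
Convolve the two distributions (both contribute in 2-u steps):
  M: 0.28569025×0.1600 = 0.045710
  M+2: 0.28569025×0.4800 + 0.4976195×0.1600 = 0.216750
  M+4: 0.28569025×0.3600 + 0.4976195×0.4800 + 0.21669025×0.1600 = 0.376376
  M+6: 0.4976195×0.3600 + 0.21669025×0.4800 = 0.283154
  M+8: 0.21669025×0.3600 = 0.078008
Scale to base peak (0.376376) = 100: 12.1 : 57.6 : 100.0 : 75.2 : 20.7

12.1 : 57.6 : 100.0 : 75.2 : 20.7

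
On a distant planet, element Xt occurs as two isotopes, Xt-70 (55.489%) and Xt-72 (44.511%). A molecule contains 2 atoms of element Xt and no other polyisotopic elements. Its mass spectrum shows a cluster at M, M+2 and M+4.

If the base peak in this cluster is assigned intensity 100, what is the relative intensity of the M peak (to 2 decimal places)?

62.33

Term probabilities: M 0.3079, M+2 0.4940, M+4 0.1981. Base peak = M+2.
P(M+2) = C(2,1) × 0.55489^1 × 0.44511^1 = 2 × 0.55489 × 0.44511 = 0.493974 (base)
P(M) = C(2,0) × 0.55489^2 × 0.44511^0 = 1 × 0.30790291 × 1.0000 = 0.307903
Relative intensity = 0.307903 / 0.493974 × 100 = 62.33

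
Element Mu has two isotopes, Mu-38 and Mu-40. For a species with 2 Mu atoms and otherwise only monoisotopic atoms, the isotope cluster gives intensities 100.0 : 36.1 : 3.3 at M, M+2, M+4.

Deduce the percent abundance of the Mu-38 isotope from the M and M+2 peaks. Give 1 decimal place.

84.7%

Write p for the Mu-38 fraction. I(M+2)/I(M) = [C(2,1)·p^1·(1−p)] / p^2 = 2·(1−p)/p = 36.1/100.0 = 0.3610
(1−p)/p = 0.3610/2 = 0.1805  ⇒  p = 1/(1 + 0.1805) = 0.8471
Mu-38: 84.7%, Mu-40: 15.3%.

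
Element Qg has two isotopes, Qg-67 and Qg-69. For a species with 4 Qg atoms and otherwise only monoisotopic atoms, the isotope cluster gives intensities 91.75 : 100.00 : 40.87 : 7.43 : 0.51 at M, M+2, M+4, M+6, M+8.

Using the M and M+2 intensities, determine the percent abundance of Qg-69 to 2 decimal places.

21.41%

Let p = fractional abundance of Qg-67. I(M+2)/I(M) = [C(4,1)·p^3·(1−p)] / p^4 = 4·(1−p)/p = 100.00/91.75 = 1.0899
(1−p)/p = 1.0899/4 = 0.2725  ⇒  p = 1/(1 + 0.2725) = 0.7859
Qg-67: 78.59%, Qg-69: 21.41%.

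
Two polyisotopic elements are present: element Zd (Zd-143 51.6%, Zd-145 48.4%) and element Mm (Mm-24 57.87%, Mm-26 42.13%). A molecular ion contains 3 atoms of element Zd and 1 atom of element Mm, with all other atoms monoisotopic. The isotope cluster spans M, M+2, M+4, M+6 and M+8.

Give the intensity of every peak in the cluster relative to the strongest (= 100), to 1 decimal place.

Element Zd pattern (n=3): 0.1373881 : 0.38660371 : 0.36262829 : 0.1133799
Element Mm pattern (n=1): 0.5787 : 0.4213
Convolve the two distributions (both contribute in 2-u steps):
  M: 0.1373881×0.5787 = 0.079506
  M+2: 0.1373881×0.4213 + 0.38660371×0.5787 = 0.281609
  M+4: 0.38660371×0.4213 + 0.36262829×0.5787 = 0.372729
  M+6: 0.36262829×0.4213 + 0.1133799×0.5787 = 0.218388
  M+8: 0.1133799×0.4213 = 0.047767
Scale to base peak (0.372729) = 100: 21.3 : 75.6 : 100.0 : 58.6 : 12.8

21.3 : 75.6 : 100.0 : 58.6 : 12.8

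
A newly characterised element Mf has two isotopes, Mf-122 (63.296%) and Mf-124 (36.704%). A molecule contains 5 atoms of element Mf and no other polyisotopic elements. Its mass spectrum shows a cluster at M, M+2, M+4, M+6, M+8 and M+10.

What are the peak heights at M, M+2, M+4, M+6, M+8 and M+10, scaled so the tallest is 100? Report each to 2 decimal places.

Expanding (0.63296 + 0.36704)^5:
P(M) = 0.63296^5 = 0.101597
P(M+2) = 5 × 0.63296^4 × 0.36704^1 = 0.294570
P(M+4) = 10 × 0.63296^3 × 0.36704^2 = 0.341630
P(M+6) = 10 × 0.63296^2 × 0.36704^3 = 0.198104
P(M+8) = 5 × 0.63296^1 × 0.36704^4 = 0.057438
P(M+10) = 0.36704^5 = 0.006661
The M+4 peak is largest (0.341630); scaling to 100 gives 29.74 : 86.22 : 100.00 : 57.99 : 16.81 : 1.95.

29.74 : 86.22 : 100.00 : 57.99 : 16.81 : 1.95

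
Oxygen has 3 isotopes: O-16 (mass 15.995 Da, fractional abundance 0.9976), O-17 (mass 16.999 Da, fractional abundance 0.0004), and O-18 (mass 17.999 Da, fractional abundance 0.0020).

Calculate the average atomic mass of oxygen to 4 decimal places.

15.9994 Da

Weight each isotope mass by its fractional abundance: 0.9976 × 15.995 + 0.0004 × 16.999 + 0.0020 × 17.999
= 15.95661 + 0.00680 + 0.03600 = 15.99941 Da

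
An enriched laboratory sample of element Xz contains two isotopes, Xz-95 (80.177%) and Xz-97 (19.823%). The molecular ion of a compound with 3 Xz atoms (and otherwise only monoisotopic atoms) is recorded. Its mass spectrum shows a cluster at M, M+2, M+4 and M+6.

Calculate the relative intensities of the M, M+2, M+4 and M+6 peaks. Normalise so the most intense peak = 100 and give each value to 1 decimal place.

100.0 : 74.2 : 18.3 : 1.5

The 3 Xz atoms are independent, so intensities follow the terms of (0.80177 + 0.19823)^3.
P(M) = 0.80177^3 = 0.515406
P(M+2) = 3 × 0.80177^2 × 0.19823^1 = 0.382288
P(M+4) = 3 × 0.80177^1 × 0.19823^2 = 0.094517
P(M+6) = 0.19823^3 = 0.007789
The M peak is largest (0.515406); scaling to 100 gives 100.0 : 74.2 : 18.3 : 1.5.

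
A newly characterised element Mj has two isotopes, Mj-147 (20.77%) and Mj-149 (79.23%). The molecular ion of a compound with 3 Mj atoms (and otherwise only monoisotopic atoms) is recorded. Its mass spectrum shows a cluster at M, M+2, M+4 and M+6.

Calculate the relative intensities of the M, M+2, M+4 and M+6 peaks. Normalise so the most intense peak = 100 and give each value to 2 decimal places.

1.80 : 20.62 : 78.64 : 100.00

Each Mj atom is independently Mj-147 (p = 0.2077) or Mj-149 (q = 0.7923); the cluster is the binomial expansion (p + q)^3.
P(M) = 0.2077^3 = 0.008960
P(M+2) = 3 × 0.2077^2 × 0.7923^1 = 0.102538
P(M+4) = 3 × 0.2077^1 × 0.7923^2 = 0.391144
P(M+6) = 0.7923^3 = 0.497358
The M+6 peak is largest (0.497358); scaling to 100 gives 1.80 : 20.62 : 78.64 : 100.00.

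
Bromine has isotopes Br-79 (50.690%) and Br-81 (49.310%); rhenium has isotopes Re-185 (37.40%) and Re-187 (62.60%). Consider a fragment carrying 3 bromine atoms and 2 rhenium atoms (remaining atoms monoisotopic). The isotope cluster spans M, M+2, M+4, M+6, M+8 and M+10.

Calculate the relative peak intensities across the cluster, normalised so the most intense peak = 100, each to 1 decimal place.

Bromine pattern (n=3): 0.13024674 : 0.3801026 : 0.36975457 : 0.11989609
Rhenium pattern (n=2): 0.139876 : 0.468248 : 0.391876
Convolve the two distributions (both contribute in 2-u steps):
  M: 0.13024674×0.139876 = 0.018218
  M+2: 0.13024674×0.468248 + 0.3801026×0.139876 = 0.114155
  M+4: 0.13024674×0.391876 + 0.3801026×0.468248 + 0.36975457×0.139876 = 0.280743
  M+6: 0.3801026×0.391876 + 0.36975457×0.468248 + 0.11989609×0.139876 = 0.338861
  M+8: 0.36975457×0.391876 + 0.11989609×0.468248 = 0.201039
  M+10: 0.11989609×0.391876 = 0.046984
Scale to base peak (0.338861) = 100: 5.4 : 33.7 : 82.8 : 100.0 : 59.3 : 13.9

5.4 : 33.7 : 82.8 : 100.0 : 59.3 : 13.9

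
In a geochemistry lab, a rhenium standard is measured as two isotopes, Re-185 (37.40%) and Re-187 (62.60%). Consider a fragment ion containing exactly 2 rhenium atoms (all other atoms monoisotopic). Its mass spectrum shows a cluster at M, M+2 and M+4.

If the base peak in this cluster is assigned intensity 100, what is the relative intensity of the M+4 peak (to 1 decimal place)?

83.7

Binomial terms of (0.3740 + 0.6260)^2: M 0.1399, M+2 0.4682, M+4 0.3919 → M+2 is the base peak.
P(M+2) = C(2,1) × 0.3740^1 × 0.6260^1 = 2 × 0.3740 × 0.6260 = 0.468248 (base)
P(M+4) = C(2,2) × 0.3740^0 × 0.6260^2 = 1 × 1.0000 × 0.391876 = 0.391876
Relative intensity = 0.391876 / 0.468248 × 100 = 83.7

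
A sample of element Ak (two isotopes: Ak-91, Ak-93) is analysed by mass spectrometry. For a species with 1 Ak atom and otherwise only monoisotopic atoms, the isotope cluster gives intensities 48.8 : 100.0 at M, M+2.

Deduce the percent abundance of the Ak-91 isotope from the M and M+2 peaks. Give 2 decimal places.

If p is the fraction of Ak that is Ak-91, then I(M+2)/I(M) = [C(1,1)·p^0·(1−p)] / p^1 = 1·(1−p)/p = 100.0/48.8 = 2.0492
(1−p)/p = 2.0492/1 = 2.0492  ⇒  p = 1/(1 + 2.0492) = 0.3280
Ak-91: 32.80%, Ak-93: 67.20%.

32.80%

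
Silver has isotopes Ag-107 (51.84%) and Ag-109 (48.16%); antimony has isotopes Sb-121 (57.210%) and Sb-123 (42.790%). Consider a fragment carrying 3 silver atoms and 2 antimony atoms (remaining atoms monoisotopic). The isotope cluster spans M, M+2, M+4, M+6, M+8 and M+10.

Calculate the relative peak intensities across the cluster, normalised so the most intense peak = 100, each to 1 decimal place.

13.7 : 58.5 : 100.0 : 85.2 : 36.2 : 6.1

Silver pattern (n=3): 0.13931407 : 0.38827347 : 0.36071085 : 0.11170161
Antimony pattern (n=2): 0.32729841 : 0.48960318 : 0.18309841
Convolve the two distributions (both contribute in 2-u steps):
  M: 0.13931407×0.32729841 = 0.045597
  M+2: 0.13931407×0.48960318 + 0.38827347×0.32729841 = 0.195290
  M+4: 0.13931407×0.18309841 + 0.38827347×0.48960318 + 0.36071085×0.32729841 = 0.333668
  M+6: 0.38827347×0.18309841 + 0.36071085×0.48960318 + 0.11170161×0.32729841 = 0.284257
  M+8: 0.36071085×0.18309841 + 0.11170161×0.48960318 = 0.120735
  M+10: 0.11170161×0.18309841 = 0.020452
Scale to base peak (0.333668) = 100: 13.7 : 58.5 : 100.0 : 85.2 : 36.2 : 6.1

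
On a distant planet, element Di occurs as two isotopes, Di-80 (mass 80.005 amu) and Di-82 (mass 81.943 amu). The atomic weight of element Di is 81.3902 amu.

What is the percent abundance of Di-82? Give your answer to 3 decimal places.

Let x be the fractional abundance of Di-80; then Di-82 has abundance 1 − x.
80.005·x + 81.943·(1 − x) = 81.3902
(80.005 − 81.943)·x = 81.3902 − 81.943
x = -0.5528 / -1.938 = 0.28524 → 28.524% Di-80, 71.476% Di-82.

71.476%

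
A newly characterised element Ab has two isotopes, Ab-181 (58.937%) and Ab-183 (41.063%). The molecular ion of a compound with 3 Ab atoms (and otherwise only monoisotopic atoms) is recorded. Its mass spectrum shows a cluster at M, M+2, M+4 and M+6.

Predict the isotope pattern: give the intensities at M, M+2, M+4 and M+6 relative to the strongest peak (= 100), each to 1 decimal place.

47.8 : 100.0 : 69.7 : 16.2

Expanding (0.58937 + 0.41063)^3:
P(M) = 0.58937^3 = 0.204722
P(M+2) = 3 × 0.58937^2 × 0.41063^1 = 0.427906
P(M+4) = 3 × 0.58937^1 × 0.41063^2 = 0.298133
P(M+6) = 0.41063^3 = 0.069239
The M+2 peak is largest (0.427906); scaling to 100 gives 47.8 : 100.0 : 69.7 : 16.2.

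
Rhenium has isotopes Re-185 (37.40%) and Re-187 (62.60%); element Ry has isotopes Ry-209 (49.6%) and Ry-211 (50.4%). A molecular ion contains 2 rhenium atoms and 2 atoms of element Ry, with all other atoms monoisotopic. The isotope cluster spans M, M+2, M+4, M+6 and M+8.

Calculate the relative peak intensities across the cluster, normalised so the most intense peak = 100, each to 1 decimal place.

Rhenium pattern (n=2): 0.139876 : 0.468248 : 0.391876
Element Ry pattern (n=2): 0.246016 : 0.499968 : 0.254016
Convolve the two distributions (both contribute in 2-u steps):
  M: 0.139876×0.246016 = 0.034412
  M+2: 0.139876×0.499968 + 0.468248×0.246016 = 0.185130
  M+4: 0.139876×0.254016 + 0.468248×0.499968 + 0.391876×0.246016 = 0.366048
  M+6: 0.468248×0.254016 + 0.391876×0.499968 = 0.314868
  M+8: 0.391876×0.254016 = 0.099543
Scale to base peak (0.366048) = 100: 9.4 : 50.6 : 100.0 : 86.0 : 27.2

9.4 : 50.6 : 100.0 : 86.0 : 27.2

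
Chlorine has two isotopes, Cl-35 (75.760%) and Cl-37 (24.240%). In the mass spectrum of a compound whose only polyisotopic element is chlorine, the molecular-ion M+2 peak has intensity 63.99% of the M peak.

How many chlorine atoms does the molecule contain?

For n independent Cl atoms, I(M+2)/I(M) = n · (abundance Cl-37) / (abundance Cl-35) = n · 0.24240/0.75760.
n = 0.6399 × 0.75760/0.24240 = 2.00 ≈ 2

2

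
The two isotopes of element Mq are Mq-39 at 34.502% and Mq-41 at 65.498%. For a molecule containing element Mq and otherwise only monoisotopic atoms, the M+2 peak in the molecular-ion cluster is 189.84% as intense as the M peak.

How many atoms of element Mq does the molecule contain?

1

For n independent Mq atoms, I(M+2)/I(M) = n · (abundance Mq-41) / (abundance Mq-39) = n · 0.65498/0.34502.
n = 1.8984 × 0.34502/0.65498 = 1.00 ≈ 1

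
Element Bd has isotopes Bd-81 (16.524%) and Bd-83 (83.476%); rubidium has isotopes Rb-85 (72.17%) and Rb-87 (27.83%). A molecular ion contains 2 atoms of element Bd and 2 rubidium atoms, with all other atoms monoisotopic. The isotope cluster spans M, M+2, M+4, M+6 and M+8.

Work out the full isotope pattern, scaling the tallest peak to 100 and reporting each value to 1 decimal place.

Element Bd pattern (n=2): 0.02730426 : 0.27587148 : 0.69682426
Rubidium pattern (n=2): 0.52085089 : 0.40169822 : 0.07745089
Convolve the two distributions (both contribute in 2-u steps):
  M: 0.02730426×0.52085089 = 0.014221
  M+2: 0.02730426×0.40169822 + 0.27587148×0.52085089 = 0.154656
  M+4: 0.02730426×0.07745089 + 0.27587148×0.40169822 + 0.69682426×0.52085089 = 0.475873
  M+6: 0.27587148×0.07745089 + 0.69682426×0.40169822 = 0.301280
  M+8: 0.69682426×0.07745089 = 0.053970
Scale to base peak (0.475873) = 100: 3.0 : 32.5 : 100.0 : 63.3 : 11.3

3.0 : 32.5 : 100.0 : 63.3 : 11.3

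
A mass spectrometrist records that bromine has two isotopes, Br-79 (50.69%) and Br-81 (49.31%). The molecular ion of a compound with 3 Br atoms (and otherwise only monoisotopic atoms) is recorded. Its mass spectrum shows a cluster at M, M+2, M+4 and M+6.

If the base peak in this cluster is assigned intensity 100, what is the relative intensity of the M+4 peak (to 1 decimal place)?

97.3

Binomial terms of (0.5069 + 0.4931)^3: M 0.1302, M+2 0.3801, M+4 0.3698, M+6 0.1199 → M+2 is the base peak.
P(M+2) = C(3,1) × 0.5069^2 × 0.4931^1 = 3 × 0.25694761 × 0.4931 = 0.380103 (base)
P(M+4) = C(3,2) × 0.5069^1 × 0.4931^2 = 3 × 0.5069 × 0.24314761 = 0.369755
Relative intensity = 0.369755 / 0.380103 × 100 = 97.3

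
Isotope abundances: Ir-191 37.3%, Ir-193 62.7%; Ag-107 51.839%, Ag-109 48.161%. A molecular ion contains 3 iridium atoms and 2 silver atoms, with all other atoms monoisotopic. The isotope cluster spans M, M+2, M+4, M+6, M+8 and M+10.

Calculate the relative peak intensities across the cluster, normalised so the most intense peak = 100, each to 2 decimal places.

4.02 : 27.77 : 75.28 : 100.00 : 64.95 : 16.50

Iridium pattern (n=3): 0.05189512 : 0.26170165 : 0.43991135 : 0.24649188
Silver pattern (n=2): 0.26872819 : 0.49932362 : 0.23194819
Convolve the two distributions (both contribute in 2-u steps):
  M: 0.05189512×0.26872819 = 0.013946
  M+2: 0.05189512×0.49932362 + 0.26170165×0.26872819 = 0.096239
  M+4: 0.05189512×0.23194819 + 0.26170165×0.49932362 + 0.43991135×0.26872819 = 0.260927
  M+6: 0.26170165×0.23194819 + 0.43991135×0.49932362 + 0.24649188×0.26872819 = 0.346599
  M+8: 0.43991135×0.23194819 + 0.24649188×0.49932362 = 0.225116
  M+10: 0.24649188×0.23194819 = 0.057173
Scale to base peak (0.346599) = 100: 4.02 : 27.77 : 75.28 : 100.00 : 64.95 : 16.50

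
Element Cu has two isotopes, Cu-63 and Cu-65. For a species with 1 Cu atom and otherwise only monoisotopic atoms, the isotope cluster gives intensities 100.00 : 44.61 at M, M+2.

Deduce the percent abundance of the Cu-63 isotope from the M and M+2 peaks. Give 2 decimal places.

If p is the fraction of Cu that is Cu-63, then I(M+2)/I(M) = [C(1,1)·p^0·(1−p)] / p^1 = 1·(1−p)/p = 44.61/100.00 = 0.4461
(1−p)/p = 0.4461/1 = 0.4461  ⇒  p = 1/(1 + 0.4461) = 0.6915
Cu-63: 69.15%, Cu-65: 30.85%.

69.15%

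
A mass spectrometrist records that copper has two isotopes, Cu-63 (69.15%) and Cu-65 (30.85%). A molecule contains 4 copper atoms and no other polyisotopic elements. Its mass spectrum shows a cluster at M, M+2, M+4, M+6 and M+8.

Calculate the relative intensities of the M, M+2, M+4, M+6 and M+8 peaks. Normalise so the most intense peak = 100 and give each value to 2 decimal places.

The 4 Cu atoms are independent, so intensities follow the terms of (0.6915 + 0.3085)^4.
P(M) = 0.6915^4 = 0.228649
P(M+2) = 4 × 0.6915^3 × 0.3085^1 = 0.408030
P(M+4) = 6 × 0.6915^2 × 0.3085^2 = 0.273052
P(M+6) = 4 × 0.6915^1 × 0.3085^3 = 0.081212
P(M+8) = 0.3085^4 = 0.009058
The M+2 peak is largest (0.408030); scaling to 100 gives 56.04 : 100.00 : 66.92 : 19.90 : 2.22.

56.04 : 100.00 : 66.92 : 19.90 : 2.22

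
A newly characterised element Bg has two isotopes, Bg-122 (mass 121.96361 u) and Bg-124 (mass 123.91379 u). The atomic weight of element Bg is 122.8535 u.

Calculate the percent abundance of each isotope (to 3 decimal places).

Bg-122: 54.369%, Bg-124: 45.631%

Let x be the fractional abundance of Bg-122; then Bg-124 has abundance 1 − x.
121.96361·x + 123.91379·(1 − x) = 122.8535
(121.96361 − 123.91379)·x = 122.8535 − 123.91379
x = -1.06029 / -1.95018 = 0.54369 → 54.369% Bg-122, 45.631% Bg-124.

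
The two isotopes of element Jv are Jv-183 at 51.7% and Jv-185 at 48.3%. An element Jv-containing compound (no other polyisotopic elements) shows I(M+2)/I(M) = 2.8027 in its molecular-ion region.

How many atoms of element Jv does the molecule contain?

3

With n Jv atoms, P(M+2)/P(M) = C(n,1)·p^(n−1)q / p^n = n·q/p = n · 0.483/0.517.
n = 2.8027 × 0.517/0.483 = 3.00 ≈ 3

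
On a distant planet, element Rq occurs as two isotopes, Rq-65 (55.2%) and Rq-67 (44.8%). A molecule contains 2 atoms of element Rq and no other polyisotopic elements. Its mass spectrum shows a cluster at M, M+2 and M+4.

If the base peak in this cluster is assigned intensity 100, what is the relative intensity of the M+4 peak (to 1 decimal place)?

40.6

Term probabilities: M 0.3047, M+2 0.4946, M+4 0.2007. Base peak = M+2.
P(M+2) = C(2,1) × 0.552^1 × 0.448^1 = 2 × 0.5520 × 0.4480 = 0.494592 (base)
P(M+4) = C(2,2) × 0.552^0 × 0.448^2 = 1 × 1.0000 × 0.200704 = 0.200704
Relative intensity = 0.200704 / 0.494592 × 100 = 40.6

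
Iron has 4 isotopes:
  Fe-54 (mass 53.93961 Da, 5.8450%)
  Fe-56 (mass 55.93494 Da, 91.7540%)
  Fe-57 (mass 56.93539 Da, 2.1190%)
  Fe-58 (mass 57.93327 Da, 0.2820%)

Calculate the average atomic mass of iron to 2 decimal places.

Weight each isotope mass by its fractional abundance: 0.058450 × 53.93961 + 0.917540 × 55.93494 + 0.021190 × 56.93539 + 0.002820 × 57.93327
= 3.152770 + 51.322545 + 1.206461 + 0.163372 = 55.845148 Da

55.85 Da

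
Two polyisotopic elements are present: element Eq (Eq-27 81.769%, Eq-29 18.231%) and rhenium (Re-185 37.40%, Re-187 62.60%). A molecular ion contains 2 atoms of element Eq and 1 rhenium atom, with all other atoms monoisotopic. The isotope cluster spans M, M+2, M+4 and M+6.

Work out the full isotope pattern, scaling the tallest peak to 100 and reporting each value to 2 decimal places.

47.18 : 100.00 : 37.56 : 3.93

Element Eq pattern (n=2): 0.66861694 : 0.29814613 : 0.03323694
Rhenium pattern (n=1): 0.3740 : 0.6260
Convolve the two distributions (both contribute in 2-u steps):
  M: 0.66861694×0.3740 = 0.250063
  M+2: 0.66861694×0.6260 + 0.29814613×0.3740 = 0.530061
  M+4: 0.29814613×0.6260 + 0.03323694×0.3740 = 0.199070
  M+6: 0.03323694×0.6260 = 0.020806
Scale to base peak (0.530061) = 100: 47.18 : 100.00 : 37.56 : 3.93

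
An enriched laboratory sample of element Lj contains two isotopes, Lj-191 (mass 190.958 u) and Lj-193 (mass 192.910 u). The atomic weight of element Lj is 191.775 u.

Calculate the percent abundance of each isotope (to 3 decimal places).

Lj-191: 58.145%, Lj-193: 41.855%

Let x be the fractional abundance of Lj-191; then Lj-193 has abundance 1 − x.
190.958·x + 192.910·(1 − x) = 191.775
(190.958 − 192.910)·x = 191.775 − 192.910
x = -1.135 / -1.952 = 0.58145 → 58.145% Lj-191, 41.855% Lj-193.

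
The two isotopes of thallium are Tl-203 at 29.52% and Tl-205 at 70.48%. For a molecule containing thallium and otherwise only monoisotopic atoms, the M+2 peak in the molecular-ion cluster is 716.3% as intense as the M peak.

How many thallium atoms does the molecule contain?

3

The M+2/M ratio from n Tl atoms is n · q/p = n · 0.7048/0.2952.
n = 7.163 × 0.2952/0.7048 = 3.00 ≈ 3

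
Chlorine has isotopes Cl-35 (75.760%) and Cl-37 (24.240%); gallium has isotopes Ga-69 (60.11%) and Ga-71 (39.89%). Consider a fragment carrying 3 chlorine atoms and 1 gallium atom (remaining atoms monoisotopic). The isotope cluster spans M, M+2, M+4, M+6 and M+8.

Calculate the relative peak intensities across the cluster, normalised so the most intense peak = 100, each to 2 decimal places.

Chlorine pattern (n=3): 0.4348304 : 0.41738208 : 0.13354464 : 0.01424288
Gallium pattern (n=1): 0.6011 : 0.3989
Convolve the two distributions (both contribute in 2-u steps):
  M: 0.4348304×0.6011 = 0.261377
  M+2: 0.4348304×0.3989 + 0.41738208×0.6011 = 0.424342
  M+4: 0.41738208×0.3989 + 0.13354464×0.6011 = 0.246767
  M+6: 0.13354464×0.3989 + 0.01424288×0.6011 = 0.061832
  M+8: 0.01424288×0.3989 = 0.005681
Scale to base peak (0.424342) = 100: 61.60 : 100.00 : 58.15 : 14.57 : 1.34

61.60 : 100.00 : 58.15 : 14.57 : 1.34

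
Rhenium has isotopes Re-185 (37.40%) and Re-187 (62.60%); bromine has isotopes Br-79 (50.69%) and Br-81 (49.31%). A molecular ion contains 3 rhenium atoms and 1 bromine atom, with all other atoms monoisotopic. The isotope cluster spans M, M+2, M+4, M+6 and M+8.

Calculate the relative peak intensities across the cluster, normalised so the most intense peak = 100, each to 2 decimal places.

7.52 : 45.10 : 100.00 : 96.81 : 34.33

Rhenium pattern (n=3): 0.05231362 : 0.26268713 : 0.43968487 : 0.24531438
Bromine pattern (n=1): 0.5069 : 0.4931
Convolve the two distributions (both contribute in 2-u steps):
  M: 0.05231362×0.5069 = 0.026518
  M+2: 0.05231362×0.4931 + 0.26268713×0.5069 = 0.158952
  M+4: 0.26268713×0.4931 + 0.43968487×0.5069 = 0.352407
  M+6: 0.43968487×0.4931 + 0.24531438×0.5069 = 0.341158
  M+8: 0.24531438×0.4931 = 0.120965
Scale to base peak (0.352407) = 100: 7.52 : 45.10 : 100.00 : 96.81 : 34.33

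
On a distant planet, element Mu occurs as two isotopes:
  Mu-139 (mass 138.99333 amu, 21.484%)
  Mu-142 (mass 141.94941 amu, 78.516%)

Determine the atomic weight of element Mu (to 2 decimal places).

Average mass = Σ (abundance × isotope mass) = 0.21484 × 138.99333 + 0.78516 × 141.94941
= 29.861327 + 111.452999 = 141.314326 amu

141.31 amu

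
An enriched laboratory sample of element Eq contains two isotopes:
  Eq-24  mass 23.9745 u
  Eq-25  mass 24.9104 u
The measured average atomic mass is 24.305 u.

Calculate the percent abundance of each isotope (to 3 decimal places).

Eq-24: 64.686%, Eq-25: 35.314%

Let x be the fractional abundance of Eq-24; then Eq-25 has abundance 1 − x.
23.9745·x + 24.9104·(1 − x) = 24.305
(23.9745 − 24.9104)·x = 24.305 − 24.9104
x = -0.6054 / -0.9359 = 0.64686 → 64.686% Eq-24, 35.314% Eq-25.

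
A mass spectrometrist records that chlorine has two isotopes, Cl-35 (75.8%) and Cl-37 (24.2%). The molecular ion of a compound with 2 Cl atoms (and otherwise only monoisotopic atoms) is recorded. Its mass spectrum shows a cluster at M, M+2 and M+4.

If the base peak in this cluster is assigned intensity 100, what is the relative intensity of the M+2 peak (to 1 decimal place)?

Term probabilities: M 0.5746, M+2 0.3669, M+4 0.0586. Base peak = M.
P(M) = C(2,0) × 0.758^2 × 0.242^0 = 1 × 0.574564 × 1.0000 = 0.574564 (base)
P(M+2) = C(2,1) × 0.758^1 × 0.242^1 = 2 × 0.7580 × 0.2420 = 0.366872
Relative intensity = 0.366872 / 0.574564 × 100 = 63.9

63.9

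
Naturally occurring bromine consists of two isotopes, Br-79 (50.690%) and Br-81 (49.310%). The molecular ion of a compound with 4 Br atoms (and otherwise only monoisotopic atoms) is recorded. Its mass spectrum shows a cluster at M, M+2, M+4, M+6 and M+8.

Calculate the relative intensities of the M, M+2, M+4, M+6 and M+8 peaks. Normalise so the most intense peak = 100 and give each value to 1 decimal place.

The 4 Br atoms are independent, so intensities follow the terms of (0.50690 + 0.49310)^4.
P(M) = 0.50690^4 = 0.066022
P(M+2) = 4 × 0.50690^3 × 0.49310^1 = 0.256899
P(M+4) = 6 × 0.50690^2 × 0.49310^2 = 0.374857
P(M+6) = 4 × 0.50690^1 × 0.49310^3 = 0.243101
P(M+8) = 0.49310^4 = 0.059121
The M+4 peak is largest (0.374857); scaling to 100 gives 17.6 : 68.5 : 100.0 : 64.9 : 15.8.

17.6 : 68.5 : 100.0 : 64.9 : 15.8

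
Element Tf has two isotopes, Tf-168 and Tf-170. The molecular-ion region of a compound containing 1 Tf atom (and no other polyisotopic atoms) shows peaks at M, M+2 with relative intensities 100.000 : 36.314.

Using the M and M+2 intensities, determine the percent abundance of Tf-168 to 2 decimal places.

Let p = fractional abundance of Tf-168. I(M+2)/I(M) = [C(1,1)·p^0·(1−p)] / p^1 = 1·(1−p)/p = 36.314/100.000 = 0.3631
(1−p)/p = 0.3631/1 = 0.3631  ⇒  p = 1/(1 + 0.3631) = 0.7336
Tf-168: 73.36%, Tf-170: 26.64%.

73.36%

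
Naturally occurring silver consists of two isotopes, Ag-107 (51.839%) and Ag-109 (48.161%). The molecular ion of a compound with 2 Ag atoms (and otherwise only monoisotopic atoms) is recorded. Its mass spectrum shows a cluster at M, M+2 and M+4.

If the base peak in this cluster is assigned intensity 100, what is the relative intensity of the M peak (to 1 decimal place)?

Binomial terms of (0.51839 + 0.48161)^2: M 0.2687, M+2 0.4993, M+4 0.2319 → M+2 is the base peak.
P(M+2) = C(2,1) × 0.51839^1 × 0.48161^1 = 2 × 0.51839 × 0.48161 = 0.499324 (base)
P(M) = C(2,0) × 0.51839^2 × 0.48161^0 = 1 × 0.26872819 × 1.0000 = 0.268728
Relative intensity = 0.268728 / 0.499324 × 100 = 53.8

53.8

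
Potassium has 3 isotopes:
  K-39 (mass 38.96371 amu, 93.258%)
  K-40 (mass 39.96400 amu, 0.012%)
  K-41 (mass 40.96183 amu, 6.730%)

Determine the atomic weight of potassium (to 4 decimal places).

39.0983 amu

The abundance-weighted mean is 0.93258 × 38.96371 + 0.00012 × 39.96400 + 0.06730 × 40.96183
= 36.336777 + 0.004796 + 2.756731 = 39.098304 amu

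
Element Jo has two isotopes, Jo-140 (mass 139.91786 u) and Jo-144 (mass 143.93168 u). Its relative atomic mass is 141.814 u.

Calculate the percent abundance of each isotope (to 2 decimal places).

Jo-140: 52.76%, Jo-144: 47.24%

Writing the weighted mean with unknown fraction x of Jo-140:
139.91786·x + 143.93168·(1 − x) = 141.814
(139.91786 − 143.93168)·x = 141.814 − 143.93168
x = -2.11768 / -4.01382 = 0.52760 → 52.76% Jo-140, 47.24% Jo-144.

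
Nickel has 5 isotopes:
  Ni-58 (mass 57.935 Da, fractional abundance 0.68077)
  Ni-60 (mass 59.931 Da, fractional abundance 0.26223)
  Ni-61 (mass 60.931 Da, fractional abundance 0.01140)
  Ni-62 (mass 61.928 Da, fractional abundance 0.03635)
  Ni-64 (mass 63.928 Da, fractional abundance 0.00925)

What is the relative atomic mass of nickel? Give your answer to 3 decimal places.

Weight each isotope mass by its fractional abundance: 0.68077 × 57.935 + 0.26223 × 59.931 + 0.01140 × 60.931 + 0.03635 × 61.928 + 0.00925 × 63.928
= 39.4404 + 15.7157 + 0.6946 + 2.2511 + 0.5913 = 58.6931 Da

58.693 Da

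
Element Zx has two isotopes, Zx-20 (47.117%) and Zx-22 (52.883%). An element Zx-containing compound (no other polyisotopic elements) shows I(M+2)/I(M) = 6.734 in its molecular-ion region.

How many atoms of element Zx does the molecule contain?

6

The M+2/M ratio from n Zx atoms is n · q/p = n · 0.52883/0.47117.
n = 6.734 × 0.47117/0.52883 = 6.00 ≈ 6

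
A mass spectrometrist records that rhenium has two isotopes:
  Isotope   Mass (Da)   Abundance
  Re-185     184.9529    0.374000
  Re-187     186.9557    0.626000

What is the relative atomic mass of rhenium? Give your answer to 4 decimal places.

186.2067 Da

Weight each isotope mass by its fractional abundance: 0.374000 × 184.9529 + 0.626000 × 186.9557
= 69.17238 + 117.03427 = 186.20665 Da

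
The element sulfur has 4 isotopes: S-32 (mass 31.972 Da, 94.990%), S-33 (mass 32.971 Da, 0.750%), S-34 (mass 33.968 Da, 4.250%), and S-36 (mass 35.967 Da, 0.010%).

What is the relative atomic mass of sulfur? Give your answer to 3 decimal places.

32.065 Da

The abundance-weighted mean is 0.94990 × 31.972 + 0.00750 × 32.971 + 0.04250 × 33.968 + 0.00010 × 35.967
= 30.3702 + 0.2473 + 1.4436 + 0.0036 = 32.0647 Da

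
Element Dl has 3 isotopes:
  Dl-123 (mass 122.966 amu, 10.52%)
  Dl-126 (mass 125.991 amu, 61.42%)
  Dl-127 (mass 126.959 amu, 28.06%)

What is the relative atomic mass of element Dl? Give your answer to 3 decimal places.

125.944 amu

Ar = Σ fᵢ·mᵢ = 0.1052 × 122.966 + 0.6142 × 125.991 + 0.2806 × 126.959
= 12.9360 + 77.3837 + 35.6247 = 125.9444 amu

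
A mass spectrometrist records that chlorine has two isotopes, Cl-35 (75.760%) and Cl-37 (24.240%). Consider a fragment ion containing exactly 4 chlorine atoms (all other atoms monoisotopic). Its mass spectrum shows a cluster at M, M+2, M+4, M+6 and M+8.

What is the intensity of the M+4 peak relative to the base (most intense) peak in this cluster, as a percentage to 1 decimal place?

48.0%

Term probabilities: M 0.3294, M+2 0.4216, M+4 0.2023, M+6 0.0432, M+8 0.0035. Base peak = M+2.
P(M+2) = C(4,1) × 0.75760^3 × 0.24240^1 = 4 × 0.4348304 × 0.2424 = 0.421612 (base)
P(M+4) = C(4,2) × 0.75760^2 × 0.24240^2 = 6 × 0.57395776 × 0.05875776 = 0.202347
Relative intensity = 0.202347 / 0.421612 × 100 = 48.0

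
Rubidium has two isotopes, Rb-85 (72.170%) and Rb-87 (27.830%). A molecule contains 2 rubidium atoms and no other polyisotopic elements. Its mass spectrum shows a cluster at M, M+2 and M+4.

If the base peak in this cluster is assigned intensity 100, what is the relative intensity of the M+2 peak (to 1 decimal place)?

77.1

(0.72170 + 0.27830)^2 gives M 0.5209, M+2 0.4017, M+4 0.0775; the largest is M.
P(M) = C(2,0) × 0.72170^2 × 0.27830^0 = 1 × 0.52085089 × 1.0000 = 0.520851 (base)
P(M+2) = C(2,1) × 0.72170^1 × 0.27830^1 = 2 × 0.7217 × 0.2783 = 0.401698
Relative intensity = 0.401698 / 0.520851 × 100 = 77.1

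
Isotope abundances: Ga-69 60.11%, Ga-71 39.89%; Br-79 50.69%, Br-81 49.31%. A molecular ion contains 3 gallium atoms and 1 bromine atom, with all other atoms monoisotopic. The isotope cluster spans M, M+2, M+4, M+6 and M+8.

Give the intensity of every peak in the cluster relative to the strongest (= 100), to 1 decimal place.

30.7 : 91.0 : 100.0 : 48.4 : 8.7

Gallium pattern (n=3): 0.21719018 : 0.43239309 : 0.28694328 : 0.06347345
Bromine pattern (n=1): 0.5069 : 0.4931
Convolve the two distributions (both contribute in 2-u steps):
  M: 0.21719018×0.5069 = 0.110094
  M+2: 0.21719018×0.4931 + 0.43239309×0.5069 = 0.326277
  M+4: 0.43239309×0.4931 + 0.28694328×0.5069 = 0.358665
  M+6: 0.28694328×0.4931 + 0.06347345×0.5069 = 0.173666
  M+8: 0.06347345×0.4931 = 0.031299
Scale to base peak (0.358665) = 100: 30.7 : 91.0 : 100.0 : 48.4 : 8.7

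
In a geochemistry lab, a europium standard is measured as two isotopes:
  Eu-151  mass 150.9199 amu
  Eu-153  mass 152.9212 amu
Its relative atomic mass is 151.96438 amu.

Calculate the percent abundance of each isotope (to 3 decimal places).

Eu-151: 47.810%, Eu-153: 52.190%

With x = fraction of Eu-151 (so Eu-153 is 1 − x):
150.9199·x + 152.9212·(1 − x) = 151.96438
(150.9199 − 152.9212)·x = 151.96438 − 152.9212
x = -0.95682 / -2.0013 = 0.47810 → 47.810% Eu-151, 52.190% Eu-153.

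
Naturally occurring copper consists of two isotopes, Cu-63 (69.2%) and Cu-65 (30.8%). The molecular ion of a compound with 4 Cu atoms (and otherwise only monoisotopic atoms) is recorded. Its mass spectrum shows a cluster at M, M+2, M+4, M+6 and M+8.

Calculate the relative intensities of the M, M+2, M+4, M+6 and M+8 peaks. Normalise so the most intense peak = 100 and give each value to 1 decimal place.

Each Cu atom is independently Cu-63 (p = 0.692) or Cu-65 (q = 0.308); the cluster is the binomial expansion (p + q)^4.
P(M) = 0.692^4 = 0.229311
P(M+2) = 4 × 0.692^3 × 0.308^1 = 0.408253
P(M+4) = 6 × 0.692^2 × 0.308^2 = 0.272562
P(M+6) = 4 × 0.692^1 × 0.308^3 = 0.080876
P(M+8) = 0.308^4 = 0.008999
The M+2 peak is largest (0.408253); scaling to 100 gives 56.2 : 100.0 : 66.8 : 19.8 : 2.2.

56.2 : 100.0 : 66.8 : 19.8 : 2.2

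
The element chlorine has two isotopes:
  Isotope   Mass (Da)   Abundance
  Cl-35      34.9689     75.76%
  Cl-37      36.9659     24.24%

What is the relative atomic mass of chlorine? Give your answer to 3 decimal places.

35.453 Da

The abundance-weighted mean is 0.7576 × 34.9689 + 0.2424 × 36.9659
= 26.49244 + 8.96053 = 35.45297 Da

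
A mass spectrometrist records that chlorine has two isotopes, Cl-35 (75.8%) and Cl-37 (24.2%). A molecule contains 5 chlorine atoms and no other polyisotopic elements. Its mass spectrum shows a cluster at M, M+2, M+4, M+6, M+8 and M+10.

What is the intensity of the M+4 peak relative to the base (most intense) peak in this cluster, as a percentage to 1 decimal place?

(0.758 + 0.242)^5 gives M 0.2502, M+2 0.3994, M+4 0.2551, M+6 0.0814, M+8 0.0130, M+10 0.0008; the largest is M+2.
P(M+2) = C(5,1) × 0.758^4 × 0.242^1 = 5 × 0.33012379 × 0.2420 = 0.399450 (base)
P(M+4) = C(5,2) × 0.758^3 × 0.242^2 = 10 × 0.43551951 × 0.058564 = 0.255058
Relative intensity = 0.255058 / 0.399450 × 100 = 63.9

63.9%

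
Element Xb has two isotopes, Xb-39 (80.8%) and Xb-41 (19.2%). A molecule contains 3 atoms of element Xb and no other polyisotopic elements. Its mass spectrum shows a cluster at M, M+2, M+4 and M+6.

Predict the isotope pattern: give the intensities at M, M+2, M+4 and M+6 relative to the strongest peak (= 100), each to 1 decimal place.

Expanding (0.808 + 0.192)^3:
P(M) = 0.808^3 = 0.527514
P(M+2) = 3 × 0.808^2 × 0.192^1 = 0.376050
P(M+4) = 3 × 0.808^1 × 0.192^2 = 0.089358
P(M+6) = 0.192^3 = 0.007078
The M peak is largest (0.527514); scaling to 100 gives 100.0 : 71.3 : 16.9 : 1.3.

100.0 : 71.3 : 16.9 : 1.3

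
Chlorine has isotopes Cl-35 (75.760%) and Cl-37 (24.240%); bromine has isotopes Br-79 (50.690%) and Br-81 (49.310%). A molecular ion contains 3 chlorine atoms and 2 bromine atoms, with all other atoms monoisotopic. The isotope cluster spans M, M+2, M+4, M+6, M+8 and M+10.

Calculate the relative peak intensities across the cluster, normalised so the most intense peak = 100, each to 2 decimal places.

Chlorine pattern (n=3): 0.4348304 : 0.41738208 : 0.13354464 : 0.01424288
Bromine pattern (n=2): 0.25694761 : 0.49990478 : 0.24314761
Convolve the two distributions (both contribute in 2-u steps):
  M: 0.4348304×0.25694761 = 0.111729
  M+2: 0.4348304×0.49990478 + 0.41738208×0.25694761 = 0.324619
  M+4: 0.4348304×0.24314761 + 0.41738208×0.49990478 + 0.13354464×0.25694761 = 0.348693
  M+6: 0.41738208×0.24314761 + 0.13354464×0.49990478 + 0.01424288×0.25694761 = 0.171905
  M+8: 0.13354464×0.24314761 + 0.01424288×0.49990478 = 0.039591
  M+10: 0.01424288×0.24314761 = 0.003463
Scale to base peak (0.348693) = 100: 32.04 : 93.10 : 100.00 : 49.30 : 11.35 : 0.99

32.04 : 93.10 : 100.00 : 49.30 : 11.35 : 0.99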